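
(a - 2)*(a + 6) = a^2 + 4*a - 12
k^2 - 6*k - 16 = (k - 8)*(k + 2)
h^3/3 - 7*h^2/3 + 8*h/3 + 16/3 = (h/3 + 1/3)*(h - 4)^2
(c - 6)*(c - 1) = c^2 - 7*c + 6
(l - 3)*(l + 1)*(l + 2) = l^3 - 7*l - 6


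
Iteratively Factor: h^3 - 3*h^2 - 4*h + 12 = (h - 3)*(h^2 - 4) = (h - 3)*(h - 2)*(h + 2)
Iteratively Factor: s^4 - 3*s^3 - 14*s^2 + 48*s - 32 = (s - 4)*(s^3 + s^2 - 10*s + 8) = (s - 4)*(s + 4)*(s^2 - 3*s + 2) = (s - 4)*(s - 2)*(s + 4)*(s - 1)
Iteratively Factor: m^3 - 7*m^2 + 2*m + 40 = (m - 5)*(m^2 - 2*m - 8) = (m - 5)*(m + 2)*(m - 4)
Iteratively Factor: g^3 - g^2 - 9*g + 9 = (g - 3)*(g^2 + 2*g - 3) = (g - 3)*(g - 1)*(g + 3)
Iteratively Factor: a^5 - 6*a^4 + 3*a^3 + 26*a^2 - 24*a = (a - 3)*(a^4 - 3*a^3 - 6*a^2 + 8*a) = (a - 3)*(a + 2)*(a^3 - 5*a^2 + 4*a) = (a - 4)*(a - 3)*(a + 2)*(a^2 - a) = a*(a - 4)*(a - 3)*(a + 2)*(a - 1)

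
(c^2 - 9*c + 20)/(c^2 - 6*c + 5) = (c - 4)/(c - 1)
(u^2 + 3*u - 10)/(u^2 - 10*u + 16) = (u + 5)/(u - 8)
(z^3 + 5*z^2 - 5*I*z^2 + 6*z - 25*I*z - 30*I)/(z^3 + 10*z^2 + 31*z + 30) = (z - 5*I)/(z + 5)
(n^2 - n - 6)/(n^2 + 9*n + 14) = (n - 3)/(n + 7)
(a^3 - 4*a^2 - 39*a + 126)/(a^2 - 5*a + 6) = (a^2 - a - 42)/(a - 2)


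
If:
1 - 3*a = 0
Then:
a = 1/3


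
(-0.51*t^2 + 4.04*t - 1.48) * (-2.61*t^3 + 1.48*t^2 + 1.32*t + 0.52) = 1.3311*t^5 - 11.2992*t^4 + 9.1688*t^3 + 2.8772*t^2 + 0.1472*t - 0.7696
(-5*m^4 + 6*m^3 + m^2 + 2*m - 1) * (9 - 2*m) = 10*m^5 - 57*m^4 + 52*m^3 + 5*m^2 + 20*m - 9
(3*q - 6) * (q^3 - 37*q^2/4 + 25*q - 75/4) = 3*q^4 - 135*q^3/4 + 261*q^2/2 - 825*q/4 + 225/2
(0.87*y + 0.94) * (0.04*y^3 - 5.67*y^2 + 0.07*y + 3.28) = 0.0348*y^4 - 4.8953*y^3 - 5.2689*y^2 + 2.9194*y + 3.0832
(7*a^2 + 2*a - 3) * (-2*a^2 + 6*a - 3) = -14*a^4 + 38*a^3 - 3*a^2 - 24*a + 9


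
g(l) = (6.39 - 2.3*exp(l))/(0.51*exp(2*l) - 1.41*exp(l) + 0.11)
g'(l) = (6.39 - 2.3*exp(l))*(-1.02*exp(2*l) + 1.41*exp(l))/(0.51*exp(2*l) - 1.41*exp(l) + 0.11)^2 - 2.3*exp(l)/(0.51*exp(2*l) - 1.41*exp(l) + 0.11) = (1.173*exp(2*l) - 6.5178*exp(l) + 8.7569)*exp(l)/(0.2601*exp(4*l) - 1.4382*exp(3*l) + 2.1003*exp(2*l) - 0.3102*exp(l) + 0.0121)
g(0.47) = -3.22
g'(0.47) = 3.02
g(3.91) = -0.09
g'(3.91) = 0.09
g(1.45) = -1.01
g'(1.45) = 0.86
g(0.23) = -4.08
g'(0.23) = 4.14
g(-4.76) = 65.03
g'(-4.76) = 7.77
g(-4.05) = 74.19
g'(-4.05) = 20.56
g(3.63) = -0.12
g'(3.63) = 0.12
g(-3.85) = 79.04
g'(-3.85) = 28.50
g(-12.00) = 58.10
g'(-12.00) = 0.00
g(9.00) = 0.00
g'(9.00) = 0.00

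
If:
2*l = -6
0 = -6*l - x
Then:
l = -3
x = 18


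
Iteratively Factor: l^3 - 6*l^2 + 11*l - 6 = (l - 2)*(l^2 - 4*l + 3) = (l - 2)*(l - 1)*(l - 3)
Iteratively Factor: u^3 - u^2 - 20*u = (u + 4)*(u^2 - 5*u) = (u - 5)*(u + 4)*(u)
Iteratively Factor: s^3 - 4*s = (s)*(s^2 - 4) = s*(s + 2)*(s - 2)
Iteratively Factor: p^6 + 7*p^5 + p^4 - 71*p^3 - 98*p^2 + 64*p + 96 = (p - 1)*(p^5 + 8*p^4 + 9*p^3 - 62*p^2 - 160*p - 96) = (p - 3)*(p - 1)*(p^4 + 11*p^3 + 42*p^2 + 64*p + 32) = (p - 3)*(p - 1)*(p + 4)*(p^3 + 7*p^2 + 14*p + 8) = (p - 3)*(p - 1)*(p + 4)^2*(p^2 + 3*p + 2) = (p - 3)*(p - 1)*(p + 1)*(p + 4)^2*(p + 2)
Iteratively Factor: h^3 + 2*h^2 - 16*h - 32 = (h + 4)*(h^2 - 2*h - 8) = (h + 2)*(h + 4)*(h - 4)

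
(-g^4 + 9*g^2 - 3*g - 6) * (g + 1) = -g^5 - g^4 + 9*g^3 + 6*g^2 - 9*g - 6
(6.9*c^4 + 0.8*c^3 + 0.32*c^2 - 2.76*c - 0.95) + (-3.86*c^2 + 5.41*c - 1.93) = 6.9*c^4 + 0.8*c^3 - 3.54*c^2 + 2.65*c - 2.88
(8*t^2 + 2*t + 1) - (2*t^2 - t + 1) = 6*t^2 + 3*t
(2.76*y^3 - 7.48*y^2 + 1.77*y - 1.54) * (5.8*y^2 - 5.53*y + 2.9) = 16.008*y^5 - 58.6468*y^4 + 59.6344*y^3 - 40.4121*y^2 + 13.6492*y - 4.466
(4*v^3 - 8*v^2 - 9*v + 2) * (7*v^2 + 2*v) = 28*v^5 - 48*v^4 - 79*v^3 - 4*v^2 + 4*v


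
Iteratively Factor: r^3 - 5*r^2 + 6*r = (r - 3)*(r^2 - 2*r) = r*(r - 3)*(r - 2)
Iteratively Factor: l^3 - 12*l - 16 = (l + 2)*(l^2 - 2*l - 8) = (l + 2)^2*(l - 4)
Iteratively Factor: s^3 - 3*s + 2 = (s - 1)*(s^2 + s - 2) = (s - 1)*(s + 2)*(s - 1)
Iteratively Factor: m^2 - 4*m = (m - 4)*(m)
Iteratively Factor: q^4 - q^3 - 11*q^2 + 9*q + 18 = (q - 2)*(q^3 + q^2 - 9*q - 9) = (q - 3)*(q - 2)*(q^2 + 4*q + 3) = (q - 3)*(q - 2)*(q + 3)*(q + 1)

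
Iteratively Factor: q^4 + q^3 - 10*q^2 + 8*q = (q - 2)*(q^3 + 3*q^2 - 4*q) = (q - 2)*(q - 1)*(q^2 + 4*q) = (q - 2)*(q - 1)*(q + 4)*(q)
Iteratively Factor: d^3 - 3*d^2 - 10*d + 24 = (d - 2)*(d^2 - d - 12) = (d - 4)*(d - 2)*(d + 3)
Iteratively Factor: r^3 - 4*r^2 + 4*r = (r - 2)*(r^2 - 2*r) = (r - 2)^2*(r)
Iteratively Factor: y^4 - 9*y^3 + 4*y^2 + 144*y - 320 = (y + 4)*(y^3 - 13*y^2 + 56*y - 80) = (y - 5)*(y + 4)*(y^2 - 8*y + 16) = (y - 5)*(y - 4)*(y + 4)*(y - 4)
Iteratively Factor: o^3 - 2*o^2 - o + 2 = (o + 1)*(o^2 - 3*o + 2) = (o - 1)*(o + 1)*(o - 2)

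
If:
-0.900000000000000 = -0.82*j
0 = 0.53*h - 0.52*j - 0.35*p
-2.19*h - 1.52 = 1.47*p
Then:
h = 0.20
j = 1.10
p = -1.33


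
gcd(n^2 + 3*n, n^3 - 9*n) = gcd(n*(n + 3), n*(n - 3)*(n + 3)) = n^2 + 3*n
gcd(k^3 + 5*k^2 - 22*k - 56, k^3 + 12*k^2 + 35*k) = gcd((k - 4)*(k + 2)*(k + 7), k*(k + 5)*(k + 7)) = k + 7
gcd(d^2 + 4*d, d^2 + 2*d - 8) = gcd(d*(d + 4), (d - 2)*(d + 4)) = d + 4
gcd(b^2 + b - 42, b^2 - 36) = b - 6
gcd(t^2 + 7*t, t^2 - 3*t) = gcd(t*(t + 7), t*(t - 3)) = t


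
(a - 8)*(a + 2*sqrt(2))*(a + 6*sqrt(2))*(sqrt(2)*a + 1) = sqrt(2)*a^4 - 8*sqrt(2)*a^3 + 17*a^3 - 136*a^2 + 32*sqrt(2)*a^2 - 256*sqrt(2)*a + 24*a - 192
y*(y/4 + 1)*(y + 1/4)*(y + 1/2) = y^4/4 + 19*y^3/16 + 25*y^2/32 + y/8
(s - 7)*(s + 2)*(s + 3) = s^3 - 2*s^2 - 29*s - 42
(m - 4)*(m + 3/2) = m^2 - 5*m/2 - 6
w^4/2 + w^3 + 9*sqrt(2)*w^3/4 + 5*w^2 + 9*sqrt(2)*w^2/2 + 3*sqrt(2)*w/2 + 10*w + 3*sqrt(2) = (w + sqrt(2))*(w + 3*sqrt(2))*(sqrt(2)*w/2 + 1/2)*(sqrt(2)*w/2 + sqrt(2))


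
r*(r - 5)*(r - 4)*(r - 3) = r^4 - 12*r^3 + 47*r^2 - 60*r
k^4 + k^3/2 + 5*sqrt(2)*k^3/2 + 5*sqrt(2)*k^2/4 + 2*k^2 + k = k*(k + 1/2)*(k + sqrt(2)/2)*(k + 2*sqrt(2))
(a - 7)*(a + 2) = a^2 - 5*a - 14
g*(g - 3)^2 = g^3 - 6*g^2 + 9*g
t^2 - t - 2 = (t - 2)*(t + 1)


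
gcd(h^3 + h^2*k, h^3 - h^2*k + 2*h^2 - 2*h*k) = h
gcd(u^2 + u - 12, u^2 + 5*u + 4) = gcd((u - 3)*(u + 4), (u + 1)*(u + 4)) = u + 4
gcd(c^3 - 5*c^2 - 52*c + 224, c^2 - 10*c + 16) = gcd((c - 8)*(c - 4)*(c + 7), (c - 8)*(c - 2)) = c - 8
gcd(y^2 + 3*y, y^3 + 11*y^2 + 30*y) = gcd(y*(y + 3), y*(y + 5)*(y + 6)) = y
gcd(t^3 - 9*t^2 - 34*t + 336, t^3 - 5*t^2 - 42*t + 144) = t^2 - 2*t - 48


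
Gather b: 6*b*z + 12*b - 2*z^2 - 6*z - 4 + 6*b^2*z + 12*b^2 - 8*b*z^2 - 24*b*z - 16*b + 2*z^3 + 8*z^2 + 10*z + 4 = b^2*(6*z + 12) + b*(-8*z^2 - 18*z - 4) + 2*z^3 + 6*z^2 + 4*z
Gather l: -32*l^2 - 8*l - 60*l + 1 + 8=-32*l^2 - 68*l + 9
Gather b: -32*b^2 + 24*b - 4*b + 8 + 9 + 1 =-32*b^2 + 20*b + 18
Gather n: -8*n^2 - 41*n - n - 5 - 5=-8*n^2 - 42*n - 10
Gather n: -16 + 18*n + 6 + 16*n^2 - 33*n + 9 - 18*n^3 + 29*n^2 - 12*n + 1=-18*n^3 + 45*n^2 - 27*n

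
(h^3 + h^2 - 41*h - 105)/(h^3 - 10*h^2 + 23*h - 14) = (h^2 + 8*h + 15)/(h^2 - 3*h + 2)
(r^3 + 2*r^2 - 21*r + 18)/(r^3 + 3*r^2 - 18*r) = (r - 1)/r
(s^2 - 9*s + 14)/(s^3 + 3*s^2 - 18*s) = (s^2 - 9*s + 14)/(s*(s^2 + 3*s - 18))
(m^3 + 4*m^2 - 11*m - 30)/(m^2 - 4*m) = (m^3 + 4*m^2 - 11*m - 30)/(m*(m - 4))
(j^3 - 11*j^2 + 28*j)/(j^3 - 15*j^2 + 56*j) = (j - 4)/(j - 8)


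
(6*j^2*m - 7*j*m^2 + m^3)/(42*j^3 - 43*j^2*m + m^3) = m/(7*j + m)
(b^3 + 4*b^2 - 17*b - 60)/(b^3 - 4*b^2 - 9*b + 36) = (b + 5)/(b - 3)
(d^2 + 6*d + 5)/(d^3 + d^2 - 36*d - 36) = (d + 5)/(d^2 - 36)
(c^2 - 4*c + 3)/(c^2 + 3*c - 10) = (c^2 - 4*c + 3)/(c^2 + 3*c - 10)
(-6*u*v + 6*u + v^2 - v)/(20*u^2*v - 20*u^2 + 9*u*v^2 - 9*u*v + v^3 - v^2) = (-6*u + v)/(20*u^2 + 9*u*v + v^2)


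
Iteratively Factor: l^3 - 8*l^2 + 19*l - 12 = (l - 3)*(l^2 - 5*l + 4) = (l - 4)*(l - 3)*(l - 1)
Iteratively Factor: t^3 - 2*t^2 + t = (t)*(t^2 - 2*t + 1) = t*(t - 1)*(t - 1)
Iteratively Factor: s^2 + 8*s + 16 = (s + 4)*(s + 4)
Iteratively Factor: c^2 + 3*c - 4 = (c - 1)*(c + 4)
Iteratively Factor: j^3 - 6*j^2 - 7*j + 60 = (j + 3)*(j^2 - 9*j + 20) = (j - 4)*(j + 3)*(j - 5)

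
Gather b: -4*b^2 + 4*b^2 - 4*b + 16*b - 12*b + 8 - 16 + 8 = 0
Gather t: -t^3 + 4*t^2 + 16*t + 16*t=-t^3 + 4*t^2 + 32*t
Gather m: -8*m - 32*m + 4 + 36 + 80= 120 - 40*m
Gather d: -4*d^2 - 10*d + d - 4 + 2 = -4*d^2 - 9*d - 2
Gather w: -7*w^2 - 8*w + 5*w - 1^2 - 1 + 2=-7*w^2 - 3*w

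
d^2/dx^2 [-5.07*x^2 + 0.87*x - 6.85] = -10.1400000000000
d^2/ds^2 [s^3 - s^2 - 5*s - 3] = 6*s - 2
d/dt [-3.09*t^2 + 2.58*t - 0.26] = 2.58 - 6.18*t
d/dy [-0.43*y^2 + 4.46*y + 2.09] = 4.46 - 0.86*y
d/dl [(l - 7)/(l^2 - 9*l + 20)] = (l^2 - 9*l - (l - 7)*(2*l - 9) + 20)/(l^2 - 9*l + 20)^2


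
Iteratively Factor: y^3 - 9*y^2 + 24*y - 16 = (y - 1)*(y^2 - 8*y + 16) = (y - 4)*(y - 1)*(y - 4)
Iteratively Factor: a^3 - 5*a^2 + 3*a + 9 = (a + 1)*(a^2 - 6*a + 9) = (a - 3)*(a + 1)*(a - 3)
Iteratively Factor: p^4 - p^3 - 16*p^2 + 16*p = (p)*(p^3 - p^2 - 16*p + 16) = p*(p + 4)*(p^2 - 5*p + 4) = p*(p - 4)*(p + 4)*(p - 1)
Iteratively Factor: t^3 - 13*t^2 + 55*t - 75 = (t - 5)*(t^2 - 8*t + 15) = (t - 5)*(t - 3)*(t - 5)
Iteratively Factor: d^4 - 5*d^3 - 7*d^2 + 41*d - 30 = (d - 2)*(d^3 - 3*d^2 - 13*d + 15) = (d - 5)*(d - 2)*(d^2 + 2*d - 3) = (d - 5)*(d - 2)*(d + 3)*(d - 1)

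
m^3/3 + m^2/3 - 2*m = m*(m/3 + 1)*(m - 2)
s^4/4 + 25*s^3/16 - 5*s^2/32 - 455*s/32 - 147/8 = (s/4 + 1)*(s - 3)*(s + 7/4)*(s + 7/2)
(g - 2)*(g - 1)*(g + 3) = g^3 - 7*g + 6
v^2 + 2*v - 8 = (v - 2)*(v + 4)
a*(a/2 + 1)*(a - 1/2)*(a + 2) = a^4/2 + 7*a^3/4 + a^2 - a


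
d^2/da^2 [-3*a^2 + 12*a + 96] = -6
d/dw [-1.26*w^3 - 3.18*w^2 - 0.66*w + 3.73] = -3.78*w^2 - 6.36*w - 0.66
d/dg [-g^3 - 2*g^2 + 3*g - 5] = -3*g^2 - 4*g + 3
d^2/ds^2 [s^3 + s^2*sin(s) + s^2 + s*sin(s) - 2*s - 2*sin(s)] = -s^2*sin(s) - s*sin(s) + 4*s*cos(s) + 6*s + 4*sin(s) + 2*cos(s) + 2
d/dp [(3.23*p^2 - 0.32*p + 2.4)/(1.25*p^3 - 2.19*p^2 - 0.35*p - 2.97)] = (-4.0375*p^4 + 0.8*p^3 - 10.8313*p^2 - 8.6742*p + 1.7904)/(1.5625*p^6 - 5.475*p^5 + 3.9211*p^4 - 5.892*p^3 + 13.1311*p^2 + 2.079*p + 8.8209)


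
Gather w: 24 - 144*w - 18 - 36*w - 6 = -180*w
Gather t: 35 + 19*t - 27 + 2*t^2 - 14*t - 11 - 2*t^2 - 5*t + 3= 0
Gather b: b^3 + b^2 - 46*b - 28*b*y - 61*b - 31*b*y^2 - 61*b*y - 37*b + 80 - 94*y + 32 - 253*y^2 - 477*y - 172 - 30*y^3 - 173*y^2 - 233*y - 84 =b^3 + b^2 + b*(-31*y^2 - 89*y - 144) - 30*y^3 - 426*y^2 - 804*y - 144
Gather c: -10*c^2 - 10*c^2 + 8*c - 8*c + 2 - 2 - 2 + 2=-20*c^2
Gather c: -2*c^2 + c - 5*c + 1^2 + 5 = -2*c^2 - 4*c + 6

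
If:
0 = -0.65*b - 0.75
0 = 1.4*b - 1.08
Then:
No Solution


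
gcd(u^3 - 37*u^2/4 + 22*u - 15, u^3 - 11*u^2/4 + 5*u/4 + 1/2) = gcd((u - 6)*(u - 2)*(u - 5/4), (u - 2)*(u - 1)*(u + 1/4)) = u - 2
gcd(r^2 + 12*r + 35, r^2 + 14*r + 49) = r + 7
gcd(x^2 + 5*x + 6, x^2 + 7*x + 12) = x + 3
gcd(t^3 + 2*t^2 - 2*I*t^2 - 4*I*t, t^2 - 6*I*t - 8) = t - 2*I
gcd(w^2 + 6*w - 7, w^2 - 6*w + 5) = w - 1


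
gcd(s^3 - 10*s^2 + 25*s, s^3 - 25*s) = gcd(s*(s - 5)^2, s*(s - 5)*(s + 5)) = s^2 - 5*s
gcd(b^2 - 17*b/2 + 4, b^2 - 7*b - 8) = b - 8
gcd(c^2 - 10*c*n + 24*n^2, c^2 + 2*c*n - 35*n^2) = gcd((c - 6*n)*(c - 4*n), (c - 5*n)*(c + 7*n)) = 1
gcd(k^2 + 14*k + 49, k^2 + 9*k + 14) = k + 7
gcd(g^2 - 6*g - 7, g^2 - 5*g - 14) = g - 7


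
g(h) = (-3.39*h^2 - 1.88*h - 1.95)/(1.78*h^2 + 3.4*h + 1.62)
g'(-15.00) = -0.01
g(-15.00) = -2.10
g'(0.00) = 1.37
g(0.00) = -1.20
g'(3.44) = -0.09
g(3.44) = -1.41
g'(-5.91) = -0.14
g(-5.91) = -2.50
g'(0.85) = -0.17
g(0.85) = -1.03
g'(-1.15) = -630.19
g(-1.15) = -66.69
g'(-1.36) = -72.77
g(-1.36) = -19.64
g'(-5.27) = -0.18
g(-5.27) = -2.60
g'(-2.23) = -3.36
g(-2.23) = -5.06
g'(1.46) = -0.18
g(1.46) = -1.15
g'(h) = (-6.78*h - 1.88)/(1.78*h^2 + 3.4*h + 1.62) + (-3.56*h - 3.4)*(-3.39*h^2 - 1.88*h - 1.95)/(1.78*h^2 + 3.4*h + 1.62)^2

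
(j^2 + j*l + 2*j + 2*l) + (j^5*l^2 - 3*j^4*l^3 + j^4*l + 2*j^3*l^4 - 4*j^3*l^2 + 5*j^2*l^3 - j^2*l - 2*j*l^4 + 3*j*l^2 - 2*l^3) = j^5*l^2 - 3*j^4*l^3 + j^4*l + 2*j^3*l^4 - 4*j^3*l^2 + 5*j^2*l^3 - j^2*l + j^2 - 2*j*l^4 + 3*j*l^2 + j*l + 2*j - 2*l^3 + 2*l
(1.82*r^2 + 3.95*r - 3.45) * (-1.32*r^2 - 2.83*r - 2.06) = -2.4024*r^4 - 10.3646*r^3 - 10.3737*r^2 + 1.6265*r + 7.107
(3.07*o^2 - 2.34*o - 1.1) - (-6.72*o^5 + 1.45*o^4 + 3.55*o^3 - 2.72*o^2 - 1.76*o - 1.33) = 6.72*o^5 - 1.45*o^4 - 3.55*o^3 + 5.79*o^2 - 0.58*o + 0.23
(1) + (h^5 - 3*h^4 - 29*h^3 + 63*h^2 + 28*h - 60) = h^5 - 3*h^4 - 29*h^3 + 63*h^2 + 28*h - 59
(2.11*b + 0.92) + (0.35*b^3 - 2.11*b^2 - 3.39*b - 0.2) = 0.35*b^3 - 2.11*b^2 - 1.28*b + 0.72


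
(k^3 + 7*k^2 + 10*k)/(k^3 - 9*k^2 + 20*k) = (k^2 + 7*k + 10)/(k^2 - 9*k + 20)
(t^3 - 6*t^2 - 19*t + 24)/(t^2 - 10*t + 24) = (t^3 - 6*t^2 - 19*t + 24)/(t^2 - 10*t + 24)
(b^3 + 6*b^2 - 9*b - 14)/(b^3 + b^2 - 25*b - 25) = (b^2 + 5*b - 14)/(b^2 - 25)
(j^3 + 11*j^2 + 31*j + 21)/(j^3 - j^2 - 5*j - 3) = (j^2 + 10*j + 21)/(j^2 - 2*j - 3)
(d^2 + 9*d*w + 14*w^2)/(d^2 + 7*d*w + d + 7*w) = (d + 2*w)/(d + 1)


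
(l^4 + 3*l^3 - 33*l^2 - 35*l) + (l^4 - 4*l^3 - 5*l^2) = 2*l^4 - l^3 - 38*l^2 - 35*l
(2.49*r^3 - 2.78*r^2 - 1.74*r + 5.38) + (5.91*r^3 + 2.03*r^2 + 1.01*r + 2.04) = 8.4*r^3 - 0.75*r^2 - 0.73*r + 7.42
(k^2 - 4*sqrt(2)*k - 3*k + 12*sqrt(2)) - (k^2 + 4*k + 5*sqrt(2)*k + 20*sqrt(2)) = -9*sqrt(2)*k - 7*k - 8*sqrt(2)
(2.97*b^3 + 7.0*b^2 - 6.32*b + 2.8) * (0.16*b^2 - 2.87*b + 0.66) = 0.4752*b^5 - 7.4039*b^4 - 19.141*b^3 + 23.2064*b^2 - 12.2072*b + 1.848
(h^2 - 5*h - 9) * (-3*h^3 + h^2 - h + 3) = -3*h^5 + 16*h^4 + 21*h^3 - h^2 - 6*h - 27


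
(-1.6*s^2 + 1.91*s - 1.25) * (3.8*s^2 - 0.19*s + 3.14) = -6.08*s^4 + 7.562*s^3 - 10.1369*s^2 + 6.2349*s - 3.925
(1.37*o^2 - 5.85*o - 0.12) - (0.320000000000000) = 1.37*o^2 - 5.85*o - 0.44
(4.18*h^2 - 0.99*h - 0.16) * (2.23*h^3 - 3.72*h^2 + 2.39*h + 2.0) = 9.3214*h^5 - 17.7573*h^4 + 13.3162*h^3 + 6.5891*h^2 - 2.3624*h - 0.32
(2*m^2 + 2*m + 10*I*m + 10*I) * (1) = 2*m^2 + 2*m + 10*I*m + 10*I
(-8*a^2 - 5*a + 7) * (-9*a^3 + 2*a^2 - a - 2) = 72*a^5 + 29*a^4 - 65*a^3 + 35*a^2 + 3*a - 14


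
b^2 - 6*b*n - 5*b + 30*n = (b - 5)*(b - 6*n)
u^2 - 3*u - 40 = (u - 8)*(u + 5)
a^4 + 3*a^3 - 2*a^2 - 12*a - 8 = (a - 2)*(a + 1)*(a + 2)^2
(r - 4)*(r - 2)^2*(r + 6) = r^4 - 2*r^3 - 28*r^2 + 104*r - 96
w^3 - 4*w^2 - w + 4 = (w - 4)*(w - 1)*(w + 1)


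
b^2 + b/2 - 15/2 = (b - 5/2)*(b + 3)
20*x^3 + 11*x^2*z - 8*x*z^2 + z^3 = (-5*x + z)*(-4*x + z)*(x + z)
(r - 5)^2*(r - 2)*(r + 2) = r^4 - 10*r^3 + 21*r^2 + 40*r - 100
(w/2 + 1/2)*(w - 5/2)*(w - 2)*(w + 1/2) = w^4/2 - 3*w^3/2 - 5*w^2/8 + 21*w/8 + 5/4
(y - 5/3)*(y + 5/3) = y^2 - 25/9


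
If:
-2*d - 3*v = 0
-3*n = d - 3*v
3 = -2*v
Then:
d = 9/4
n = -9/4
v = -3/2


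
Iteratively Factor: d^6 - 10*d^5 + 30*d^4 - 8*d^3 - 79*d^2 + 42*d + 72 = (d + 1)*(d^5 - 11*d^4 + 41*d^3 - 49*d^2 - 30*d + 72) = (d - 4)*(d + 1)*(d^4 - 7*d^3 + 13*d^2 + 3*d - 18) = (d - 4)*(d - 3)*(d + 1)*(d^3 - 4*d^2 + d + 6) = (d - 4)*(d - 3)^2*(d + 1)*(d^2 - d - 2) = (d - 4)*(d - 3)^2*(d + 1)^2*(d - 2)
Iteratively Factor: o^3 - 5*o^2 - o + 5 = (o + 1)*(o^2 - 6*o + 5) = (o - 1)*(o + 1)*(o - 5)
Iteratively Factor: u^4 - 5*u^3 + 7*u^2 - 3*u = (u)*(u^3 - 5*u^2 + 7*u - 3) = u*(u - 1)*(u^2 - 4*u + 3) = u*(u - 1)^2*(u - 3)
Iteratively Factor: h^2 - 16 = (h + 4)*(h - 4)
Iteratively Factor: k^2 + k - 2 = (k + 2)*(k - 1)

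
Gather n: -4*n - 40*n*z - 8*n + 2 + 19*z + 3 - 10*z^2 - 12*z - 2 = n*(-40*z - 12) - 10*z^2 + 7*z + 3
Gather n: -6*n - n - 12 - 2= -7*n - 14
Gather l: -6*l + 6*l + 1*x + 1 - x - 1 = 0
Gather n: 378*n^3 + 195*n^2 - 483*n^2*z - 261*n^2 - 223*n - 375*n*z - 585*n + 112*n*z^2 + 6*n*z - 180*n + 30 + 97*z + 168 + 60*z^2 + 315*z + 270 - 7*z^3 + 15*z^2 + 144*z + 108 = 378*n^3 + n^2*(-483*z - 66) + n*(112*z^2 - 369*z - 988) - 7*z^3 + 75*z^2 + 556*z + 576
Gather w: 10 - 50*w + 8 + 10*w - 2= 16 - 40*w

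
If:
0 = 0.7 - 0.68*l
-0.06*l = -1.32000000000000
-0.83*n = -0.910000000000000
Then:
No Solution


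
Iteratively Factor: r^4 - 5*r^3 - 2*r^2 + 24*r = (r - 3)*(r^3 - 2*r^2 - 8*r) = (r - 3)*(r + 2)*(r^2 - 4*r) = (r - 4)*(r - 3)*(r + 2)*(r)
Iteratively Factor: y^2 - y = (y)*(y - 1)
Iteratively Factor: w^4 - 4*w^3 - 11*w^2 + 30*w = (w - 2)*(w^3 - 2*w^2 - 15*w) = (w - 2)*(w + 3)*(w^2 - 5*w) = w*(w - 2)*(w + 3)*(w - 5)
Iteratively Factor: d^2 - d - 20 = (d + 4)*(d - 5)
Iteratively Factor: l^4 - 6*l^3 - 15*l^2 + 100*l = (l)*(l^3 - 6*l^2 - 15*l + 100) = l*(l - 5)*(l^2 - l - 20) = l*(l - 5)^2*(l + 4)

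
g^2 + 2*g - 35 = (g - 5)*(g + 7)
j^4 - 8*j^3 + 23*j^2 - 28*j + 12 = (j - 3)*(j - 2)^2*(j - 1)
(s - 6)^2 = s^2 - 12*s + 36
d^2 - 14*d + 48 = (d - 8)*(d - 6)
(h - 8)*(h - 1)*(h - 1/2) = h^3 - 19*h^2/2 + 25*h/2 - 4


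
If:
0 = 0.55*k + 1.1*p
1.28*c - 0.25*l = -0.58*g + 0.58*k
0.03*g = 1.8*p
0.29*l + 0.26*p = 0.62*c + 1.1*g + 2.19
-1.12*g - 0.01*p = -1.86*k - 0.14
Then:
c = 2.59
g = 0.12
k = -0.00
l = 13.53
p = 0.00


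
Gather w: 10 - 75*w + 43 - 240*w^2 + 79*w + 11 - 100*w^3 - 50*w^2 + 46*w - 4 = -100*w^3 - 290*w^2 + 50*w + 60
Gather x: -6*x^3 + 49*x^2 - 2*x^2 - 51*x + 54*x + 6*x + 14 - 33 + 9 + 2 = -6*x^3 + 47*x^2 + 9*x - 8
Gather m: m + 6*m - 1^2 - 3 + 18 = 7*m + 14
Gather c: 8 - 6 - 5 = -3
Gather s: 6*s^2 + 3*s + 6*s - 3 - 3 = 6*s^2 + 9*s - 6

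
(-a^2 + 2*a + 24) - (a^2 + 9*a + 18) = -2*a^2 - 7*a + 6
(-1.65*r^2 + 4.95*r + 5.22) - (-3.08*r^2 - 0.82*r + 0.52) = 1.43*r^2 + 5.77*r + 4.7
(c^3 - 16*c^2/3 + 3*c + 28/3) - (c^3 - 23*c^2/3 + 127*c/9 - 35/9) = 7*c^2/3 - 100*c/9 + 119/9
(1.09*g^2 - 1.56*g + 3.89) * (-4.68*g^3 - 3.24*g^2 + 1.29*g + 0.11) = -5.1012*g^5 + 3.7692*g^4 - 11.7447*g^3 - 14.4961*g^2 + 4.8465*g + 0.4279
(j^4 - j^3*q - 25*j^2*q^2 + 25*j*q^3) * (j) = j^5 - j^4*q - 25*j^3*q^2 + 25*j^2*q^3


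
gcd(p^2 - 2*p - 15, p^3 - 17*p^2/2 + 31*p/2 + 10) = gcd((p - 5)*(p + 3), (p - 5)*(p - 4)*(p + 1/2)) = p - 5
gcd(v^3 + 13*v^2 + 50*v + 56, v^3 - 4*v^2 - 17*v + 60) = v + 4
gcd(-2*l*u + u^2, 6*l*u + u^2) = u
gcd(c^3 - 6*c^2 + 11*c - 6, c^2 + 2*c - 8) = c - 2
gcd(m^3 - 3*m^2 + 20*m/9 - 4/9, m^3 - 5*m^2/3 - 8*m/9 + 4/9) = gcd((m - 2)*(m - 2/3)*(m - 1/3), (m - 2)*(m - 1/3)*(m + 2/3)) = m^2 - 7*m/3 + 2/3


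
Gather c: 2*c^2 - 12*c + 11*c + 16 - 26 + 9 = 2*c^2 - c - 1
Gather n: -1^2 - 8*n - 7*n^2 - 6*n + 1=-7*n^2 - 14*n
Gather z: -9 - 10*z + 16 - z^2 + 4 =-z^2 - 10*z + 11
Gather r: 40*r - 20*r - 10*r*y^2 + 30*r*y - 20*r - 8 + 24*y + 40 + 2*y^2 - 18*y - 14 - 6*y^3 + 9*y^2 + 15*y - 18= r*(-10*y^2 + 30*y) - 6*y^3 + 11*y^2 + 21*y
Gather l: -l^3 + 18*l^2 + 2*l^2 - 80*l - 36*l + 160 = -l^3 + 20*l^2 - 116*l + 160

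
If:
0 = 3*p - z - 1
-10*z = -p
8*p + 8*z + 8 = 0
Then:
No Solution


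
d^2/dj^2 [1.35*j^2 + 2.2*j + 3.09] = 2.70000000000000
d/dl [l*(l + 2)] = 2*l + 2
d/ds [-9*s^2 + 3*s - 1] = 3 - 18*s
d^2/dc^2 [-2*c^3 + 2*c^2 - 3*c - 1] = 4 - 12*c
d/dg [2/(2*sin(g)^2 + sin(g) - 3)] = -2*(4*sin(g) + 1)*cos(g)/(-sin(g) + cos(2*g) + 2)^2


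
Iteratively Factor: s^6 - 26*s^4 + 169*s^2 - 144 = (s - 1)*(s^5 + s^4 - 25*s^3 - 25*s^2 + 144*s + 144) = (s - 1)*(s + 3)*(s^4 - 2*s^3 - 19*s^2 + 32*s + 48) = (s - 3)*(s - 1)*(s + 3)*(s^3 + s^2 - 16*s - 16) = (s - 4)*(s - 3)*(s - 1)*(s + 3)*(s^2 + 5*s + 4) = (s - 4)*(s - 3)*(s - 1)*(s + 1)*(s + 3)*(s + 4)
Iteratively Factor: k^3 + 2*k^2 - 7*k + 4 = (k - 1)*(k^2 + 3*k - 4) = (k - 1)^2*(k + 4)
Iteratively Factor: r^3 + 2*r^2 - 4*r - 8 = (r + 2)*(r^2 - 4) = (r - 2)*(r + 2)*(r + 2)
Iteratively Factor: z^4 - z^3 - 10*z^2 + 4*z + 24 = (z - 2)*(z^3 + z^2 - 8*z - 12) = (z - 2)*(z + 2)*(z^2 - z - 6) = (z - 2)*(z + 2)^2*(z - 3)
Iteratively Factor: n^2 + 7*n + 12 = (n + 3)*(n + 4)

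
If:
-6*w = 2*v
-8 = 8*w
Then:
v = 3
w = -1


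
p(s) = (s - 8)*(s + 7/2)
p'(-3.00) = -10.50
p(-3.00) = -5.50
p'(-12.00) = -28.50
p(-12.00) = 170.00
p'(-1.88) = -8.26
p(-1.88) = -16.01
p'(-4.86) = -14.22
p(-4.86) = 17.49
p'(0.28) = -3.94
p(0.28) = -29.18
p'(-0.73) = -5.96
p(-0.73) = -24.18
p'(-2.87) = -10.24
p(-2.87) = -6.85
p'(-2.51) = -9.52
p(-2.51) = -10.40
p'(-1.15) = -6.80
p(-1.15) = -21.50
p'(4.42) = 4.34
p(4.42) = -28.35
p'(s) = 2*s - 9/2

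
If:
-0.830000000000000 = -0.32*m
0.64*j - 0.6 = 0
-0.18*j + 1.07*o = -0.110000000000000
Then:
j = 0.94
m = 2.59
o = 0.05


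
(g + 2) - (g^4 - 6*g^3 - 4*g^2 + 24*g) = -g^4 + 6*g^3 + 4*g^2 - 23*g + 2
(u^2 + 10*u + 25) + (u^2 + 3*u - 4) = 2*u^2 + 13*u + 21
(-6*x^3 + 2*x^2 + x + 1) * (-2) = 12*x^3 - 4*x^2 - 2*x - 2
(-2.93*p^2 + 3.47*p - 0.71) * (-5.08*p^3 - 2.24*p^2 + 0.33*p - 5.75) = 14.8844*p^5 - 11.0644*p^4 - 5.1329*p^3 + 19.583*p^2 - 20.1868*p + 4.0825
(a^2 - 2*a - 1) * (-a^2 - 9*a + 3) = -a^4 - 7*a^3 + 22*a^2 + 3*a - 3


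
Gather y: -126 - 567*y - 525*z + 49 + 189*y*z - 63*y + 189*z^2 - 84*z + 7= y*(189*z - 630) + 189*z^2 - 609*z - 70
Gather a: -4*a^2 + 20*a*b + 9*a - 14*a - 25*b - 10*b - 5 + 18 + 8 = -4*a^2 + a*(20*b - 5) - 35*b + 21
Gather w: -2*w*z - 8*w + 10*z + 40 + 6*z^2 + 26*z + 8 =w*(-2*z - 8) + 6*z^2 + 36*z + 48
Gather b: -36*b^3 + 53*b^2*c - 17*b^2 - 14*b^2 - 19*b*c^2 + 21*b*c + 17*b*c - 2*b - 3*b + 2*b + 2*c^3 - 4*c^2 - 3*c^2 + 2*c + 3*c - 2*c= -36*b^3 + b^2*(53*c - 31) + b*(-19*c^2 + 38*c - 3) + 2*c^3 - 7*c^2 + 3*c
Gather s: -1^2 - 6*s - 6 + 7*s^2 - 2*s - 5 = 7*s^2 - 8*s - 12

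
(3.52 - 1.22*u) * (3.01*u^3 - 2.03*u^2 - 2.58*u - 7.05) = -3.6722*u^4 + 13.0718*u^3 - 3.998*u^2 - 0.480600000000001*u - 24.816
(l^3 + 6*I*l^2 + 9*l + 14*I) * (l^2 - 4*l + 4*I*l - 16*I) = l^5 - 4*l^4 + 10*I*l^4 - 15*l^3 - 40*I*l^3 + 60*l^2 + 50*I*l^2 - 56*l - 200*I*l + 224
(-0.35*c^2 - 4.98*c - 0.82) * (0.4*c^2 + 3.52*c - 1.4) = -0.14*c^4 - 3.224*c^3 - 17.3676*c^2 + 4.0856*c + 1.148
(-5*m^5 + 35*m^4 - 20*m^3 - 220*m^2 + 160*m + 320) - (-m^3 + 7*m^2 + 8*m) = -5*m^5 + 35*m^4 - 19*m^3 - 227*m^2 + 152*m + 320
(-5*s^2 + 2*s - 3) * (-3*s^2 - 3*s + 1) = 15*s^4 + 9*s^3 - 2*s^2 + 11*s - 3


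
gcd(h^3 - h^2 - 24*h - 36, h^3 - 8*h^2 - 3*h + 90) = h^2 - 3*h - 18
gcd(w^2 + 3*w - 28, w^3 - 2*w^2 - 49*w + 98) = w + 7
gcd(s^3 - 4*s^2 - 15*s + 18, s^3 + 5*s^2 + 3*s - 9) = s^2 + 2*s - 3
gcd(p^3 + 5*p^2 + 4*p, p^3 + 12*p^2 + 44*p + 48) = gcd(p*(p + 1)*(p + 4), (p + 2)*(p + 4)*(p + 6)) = p + 4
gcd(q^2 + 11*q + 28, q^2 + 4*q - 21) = q + 7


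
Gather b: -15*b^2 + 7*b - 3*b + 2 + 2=-15*b^2 + 4*b + 4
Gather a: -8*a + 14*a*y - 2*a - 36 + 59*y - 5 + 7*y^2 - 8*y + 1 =a*(14*y - 10) + 7*y^2 + 51*y - 40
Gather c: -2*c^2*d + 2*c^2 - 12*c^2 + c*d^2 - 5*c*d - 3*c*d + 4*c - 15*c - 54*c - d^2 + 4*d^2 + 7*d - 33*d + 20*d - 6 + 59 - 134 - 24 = c^2*(-2*d - 10) + c*(d^2 - 8*d - 65) + 3*d^2 - 6*d - 105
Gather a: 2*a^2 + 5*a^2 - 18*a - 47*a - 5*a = 7*a^2 - 70*a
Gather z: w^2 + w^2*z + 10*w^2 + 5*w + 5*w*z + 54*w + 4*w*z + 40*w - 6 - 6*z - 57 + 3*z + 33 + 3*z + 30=11*w^2 + 99*w + z*(w^2 + 9*w)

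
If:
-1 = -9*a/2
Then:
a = 2/9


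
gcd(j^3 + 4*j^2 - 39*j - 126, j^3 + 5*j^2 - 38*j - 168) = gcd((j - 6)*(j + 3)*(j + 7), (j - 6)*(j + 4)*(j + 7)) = j^2 + j - 42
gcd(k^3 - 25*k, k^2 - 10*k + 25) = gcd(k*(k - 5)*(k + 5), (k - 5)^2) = k - 5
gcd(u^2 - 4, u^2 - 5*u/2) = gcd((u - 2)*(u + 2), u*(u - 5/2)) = 1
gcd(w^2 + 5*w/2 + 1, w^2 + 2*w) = w + 2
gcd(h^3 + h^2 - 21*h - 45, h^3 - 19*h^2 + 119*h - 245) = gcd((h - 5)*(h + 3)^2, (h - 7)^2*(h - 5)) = h - 5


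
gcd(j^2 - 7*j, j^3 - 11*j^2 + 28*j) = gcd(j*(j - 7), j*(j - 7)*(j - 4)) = j^2 - 7*j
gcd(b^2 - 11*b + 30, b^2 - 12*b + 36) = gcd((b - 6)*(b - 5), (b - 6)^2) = b - 6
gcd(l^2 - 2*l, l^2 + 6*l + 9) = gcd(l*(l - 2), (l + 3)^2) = 1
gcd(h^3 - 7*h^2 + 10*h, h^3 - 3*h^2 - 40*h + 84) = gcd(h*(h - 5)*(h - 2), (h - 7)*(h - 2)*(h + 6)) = h - 2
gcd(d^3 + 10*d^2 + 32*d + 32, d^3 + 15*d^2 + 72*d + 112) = d^2 + 8*d + 16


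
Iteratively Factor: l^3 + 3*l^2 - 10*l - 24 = (l + 4)*(l^2 - l - 6) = (l - 3)*(l + 4)*(l + 2)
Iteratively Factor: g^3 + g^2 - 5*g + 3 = (g + 3)*(g^2 - 2*g + 1) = (g - 1)*(g + 3)*(g - 1)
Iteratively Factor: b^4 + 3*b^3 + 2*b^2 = (b + 1)*(b^3 + 2*b^2) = b*(b + 1)*(b^2 + 2*b) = b*(b + 1)*(b + 2)*(b)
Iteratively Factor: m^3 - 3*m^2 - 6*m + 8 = (m + 2)*(m^2 - 5*m + 4) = (m - 1)*(m + 2)*(m - 4)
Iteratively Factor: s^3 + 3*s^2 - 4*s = (s - 1)*(s^2 + 4*s) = (s - 1)*(s + 4)*(s)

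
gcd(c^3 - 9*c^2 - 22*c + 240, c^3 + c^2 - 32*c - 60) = c^2 - c - 30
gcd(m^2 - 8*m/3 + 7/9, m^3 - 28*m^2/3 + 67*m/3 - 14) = m - 7/3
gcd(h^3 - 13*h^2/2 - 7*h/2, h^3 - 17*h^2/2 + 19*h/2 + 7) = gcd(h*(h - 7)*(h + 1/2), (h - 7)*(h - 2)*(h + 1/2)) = h^2 - 13*h/2 - 7/2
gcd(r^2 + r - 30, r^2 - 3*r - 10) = r - 5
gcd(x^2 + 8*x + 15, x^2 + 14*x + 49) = 1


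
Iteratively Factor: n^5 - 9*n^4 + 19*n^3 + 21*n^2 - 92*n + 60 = (n + 2)*(n^4 - 11*n^3 + 41*n^2 - 61*n + 30) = (n - 2)*(n + 2)*(n^3 - 9*n^2 + 23*n - 15) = (n - 3)*(n - 2)*(n + 2)*(n^2 - 6*n + 5) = (n - 5)*(n - 3)*(n - 2)*(n + 2)*(n - 1)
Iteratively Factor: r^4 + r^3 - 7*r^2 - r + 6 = (r + 3)*(r^3 - 2*r^2 - r + 2) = (r - 2)*(r + 3)*(r^2 - 1) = (r - 2)*(r + 1)*(r + 3)*(r - 1)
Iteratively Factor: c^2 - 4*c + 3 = (c - 1)*(c - 3)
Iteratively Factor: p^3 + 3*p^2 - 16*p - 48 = (p + 3)*(p^2 - 16) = (p + 3)*(p + 4)*(p - 4)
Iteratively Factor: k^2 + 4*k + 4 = (k + 2)*(k + 2)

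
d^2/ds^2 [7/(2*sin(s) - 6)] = 7*(-3*sin(s) + cos(s)^2 + 1)/(2*(sin(s) - 3)^3)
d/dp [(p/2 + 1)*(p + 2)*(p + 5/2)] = (p/2 + 1)*(3*p + 7)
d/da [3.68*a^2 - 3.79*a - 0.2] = 7.36*a - 3.79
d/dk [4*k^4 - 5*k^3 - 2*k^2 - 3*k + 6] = 16*k^3 - 15*k^2 - 4*k - 3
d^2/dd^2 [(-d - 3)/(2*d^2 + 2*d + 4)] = (-(d + 3)*(2*d + 1)^2 + (3*d + 4)*(d^2 + d + 2))/(d^2 + d + 2)^3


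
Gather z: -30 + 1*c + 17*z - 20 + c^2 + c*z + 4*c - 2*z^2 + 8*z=c^2 + 5*c - 2*z^2 + z*(c + 25) - 50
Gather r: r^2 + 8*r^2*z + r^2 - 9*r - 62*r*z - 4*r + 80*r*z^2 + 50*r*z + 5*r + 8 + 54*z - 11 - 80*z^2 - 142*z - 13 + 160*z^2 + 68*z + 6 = r^2*(8*z + 2) + r*(80*z^2 - 12*z - 8) + 80*z^2 - 20*z - 10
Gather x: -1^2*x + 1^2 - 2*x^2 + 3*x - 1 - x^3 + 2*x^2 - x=-x^3 + x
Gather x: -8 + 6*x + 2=6*x - 6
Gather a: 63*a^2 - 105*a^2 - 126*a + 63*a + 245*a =-42*a^2 + 182*a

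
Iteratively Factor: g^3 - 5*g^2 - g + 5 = (g + 1)*(g^2 - 6*g + 5) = (g - 5)*(g + 1)*(g - 1)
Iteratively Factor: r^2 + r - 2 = (r + 2)*(r - 1)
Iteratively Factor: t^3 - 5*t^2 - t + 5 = (t + 1)*(t^2 - 6*t + 5) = (t - 1)*(t + 1)*(t - 5)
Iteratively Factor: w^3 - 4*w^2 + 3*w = (w)*(w^2 - 4*w + 3) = w*(w - 3)*(w - 1)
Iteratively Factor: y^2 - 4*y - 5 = (y - 5)*(y + 1)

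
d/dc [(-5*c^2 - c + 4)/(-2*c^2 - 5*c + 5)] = (23*c^2 - 34*c + 15)/(4*c^4 + 20*c^3 + 5*c^2 - 50*c + 25)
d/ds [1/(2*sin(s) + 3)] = -2*cos(s)/(2*sin(s) + 3)^2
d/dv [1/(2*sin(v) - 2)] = -cos(v)/(2*(sin(v) - 1)^2)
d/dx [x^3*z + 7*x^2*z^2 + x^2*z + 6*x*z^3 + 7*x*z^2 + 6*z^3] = z*(3*x^2 + 14*x*z + 2*x + 6*z^2 + 7*z)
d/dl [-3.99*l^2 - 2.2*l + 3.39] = -7.98*l - 2.2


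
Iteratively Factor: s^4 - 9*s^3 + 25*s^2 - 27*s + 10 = (s - 5)*(s^3 - 4*s^2 + 5*s - 2) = (s - 5)*(s - 1)*(s^2 - 3*s + 2) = (s - 5)*(s - 1)^2*(s - 2)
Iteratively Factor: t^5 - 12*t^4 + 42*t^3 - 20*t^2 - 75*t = (t)*(t^4 - 12*t^3 + 42*t^2 - 20*t - 75) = t*(t - 5)*(t^3 - 7*t^2 + 7*t + 15) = t*(t - 5)*(t - 3)*(t^2 - 4*t - 5) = t*(t - 5)*(t - 3)*(t + 1)*(t - 5)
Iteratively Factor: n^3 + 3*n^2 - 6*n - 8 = (n + 1)*(n^2 + 2*n - 8) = (n + 1)*(n + 4)*(n - 2)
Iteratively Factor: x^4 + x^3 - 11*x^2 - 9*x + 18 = (x - 3)*(x^3 + 4*x^2 + x - 6) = (x - 3)*(x + 3)*(x^2 + x - 2) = (x - 3)*(x - 1)*(x + 3)*(x + 2)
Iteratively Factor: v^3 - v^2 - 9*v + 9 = (v - 3)*(v^2 + 2*v - 3) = (v - 3)*(v - 1)*(v + 3)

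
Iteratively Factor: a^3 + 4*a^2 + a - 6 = (a - 1)*(a^2 + 5*a + 6) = (a - 1)*(a + 3)*(a + 2)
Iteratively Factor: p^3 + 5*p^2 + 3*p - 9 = (p - 1)*(p^2 + 6*p + 9) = (p - 1)*(p + 3)*(p + 3)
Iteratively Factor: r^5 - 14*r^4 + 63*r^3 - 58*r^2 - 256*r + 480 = (r - 4)*(r^4 - 10*r^3 + 23*r^2 + 34*r - 120) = (r - 4)*(r - 3)*(r^3 - 7*r^2 + 2*r + 40) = (r - 5)*(r - 4)*(r - 3)*(r^2 - 2*r - 8) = (r - 5)*(r - 4)^2*(r - 3)*(r + 2)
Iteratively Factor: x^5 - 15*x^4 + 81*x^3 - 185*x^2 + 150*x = (x - 3)*(x^4 - 12*x^3 + 45*x^2 - 50*x) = x*(x - 3)*(x^3 - 12*x^2 + 45*x - 50) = x*(x - 3)*(x - 2)*(x^2 - 10*x + 25) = x*(x - 5)*(x - 3)*(x - 2)*(x - 5)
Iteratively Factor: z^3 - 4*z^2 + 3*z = (z - 3)*(z^2 - z) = (z - 3)*(z - 1)*(z)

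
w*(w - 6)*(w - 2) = w^3 - 8*w^2 + 12*w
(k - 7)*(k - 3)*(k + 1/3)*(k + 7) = k^4 - 8*k^3/3 - 50*k^2 + 392*k/3 + 49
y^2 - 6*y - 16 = (y - 8)*(y + 2)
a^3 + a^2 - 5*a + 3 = (a - 1)^2*(a + 3)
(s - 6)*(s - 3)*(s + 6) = s^3 - 3*s^2 - 36*s + 108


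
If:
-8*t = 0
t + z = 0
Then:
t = 0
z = 0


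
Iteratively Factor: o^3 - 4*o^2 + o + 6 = (o + 1)*(o^2 - 5*o + 6) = (o - 2)*(o + 1)*(o - 3)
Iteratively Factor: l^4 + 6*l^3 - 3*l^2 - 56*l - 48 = (l + 4)*(l^3 + 2*l^2 - 11*l - 12) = (l + 4)^2*(l^2 - 2*l - 3) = (l + 1)*(l + 4)^2*(l - 3)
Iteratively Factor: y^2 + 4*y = (y)*(y + 4)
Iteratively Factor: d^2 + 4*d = (d)*(d + 4)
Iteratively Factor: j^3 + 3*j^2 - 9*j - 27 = (j + 3)*(j^2 - 9) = (j + 3)^2*(j - 3)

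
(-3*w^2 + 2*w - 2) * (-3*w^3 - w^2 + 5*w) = 9*w^5 - 3*w^4 - 11*w^3 + 12*w^2 - 10*w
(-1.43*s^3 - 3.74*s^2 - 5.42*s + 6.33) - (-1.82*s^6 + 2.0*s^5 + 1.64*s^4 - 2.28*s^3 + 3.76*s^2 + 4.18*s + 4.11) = 1.82*s^6 - 2.0*s^5 - 1.64*s^4 + 0.85*s^3 - 7.5*s^2 - 9.6*s + 2.22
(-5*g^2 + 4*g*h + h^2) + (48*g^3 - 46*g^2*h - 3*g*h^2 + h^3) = 48*g^3 - 46*g^2*h - 5*g^2 - 3*g*h^2 + 4*g*h + h^3 + h^2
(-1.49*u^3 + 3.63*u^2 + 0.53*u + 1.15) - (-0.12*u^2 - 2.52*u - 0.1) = -1.49*u^3 + 3.75*u^2 + 3.05*u + 1.25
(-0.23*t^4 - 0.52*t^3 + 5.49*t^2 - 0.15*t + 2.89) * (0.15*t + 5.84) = -0.0345*t^5 - 1.4212*t^4 - 2.2133*t^3 + 32.0391*t^2 - 0.4425*t + 16.8776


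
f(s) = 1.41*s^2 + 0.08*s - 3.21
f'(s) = 2.82*s + 0.08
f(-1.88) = 1.62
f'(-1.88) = -5.22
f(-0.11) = -3.20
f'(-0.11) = -0.23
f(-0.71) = -2.56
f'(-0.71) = -1.92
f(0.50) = -2.82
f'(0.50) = 1.49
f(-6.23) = 51.02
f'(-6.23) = -17.49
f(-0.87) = -2.21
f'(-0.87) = -2.37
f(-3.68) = 15.59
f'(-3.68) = -10.30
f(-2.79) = 7.54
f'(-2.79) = -7.79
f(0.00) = -3.21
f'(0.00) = 0.08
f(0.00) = -3.21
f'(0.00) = 0.08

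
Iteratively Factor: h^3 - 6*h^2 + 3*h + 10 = (h + 1)*(h^2 - 7*h + 10) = (h - 2)*(h + 1)*(h - 5)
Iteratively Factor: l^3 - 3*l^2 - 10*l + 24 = (l - 2)*(l^2 - l - 12) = (l - 4)*(l - 2)*(l + 3)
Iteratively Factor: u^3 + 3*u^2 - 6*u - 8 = (u + 1)*(u^2 + 2*u - 8) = (u - 2)*(u + 1)*(u + 4)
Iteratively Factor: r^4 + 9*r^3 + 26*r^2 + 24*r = (r + 4)*(r^3 + 5*r^2 + 6*r) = (r + 3)*(r + 4)*(r^2 + 2*r) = (r + 2)*(r + 3)*(r + 4)*(r)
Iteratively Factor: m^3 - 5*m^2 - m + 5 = (m - 5)*(m^2 - 1) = (m - 5)*(m + 1)*(m - 1)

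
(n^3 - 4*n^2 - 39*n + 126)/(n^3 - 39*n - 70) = (n^2 + 3*n - 18)/(n^2 + 7*n + 10)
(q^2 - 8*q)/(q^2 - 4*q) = (q - 8)/(q - 4)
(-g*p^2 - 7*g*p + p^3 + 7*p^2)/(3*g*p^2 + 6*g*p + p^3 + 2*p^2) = (-g*p - 7*g + p^2 + 7*p)/(3*g*p + 6*g + p^2 + 2*p)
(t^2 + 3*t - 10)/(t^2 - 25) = (t - 2)/(t - 5)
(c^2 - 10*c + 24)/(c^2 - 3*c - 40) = (-c^2 + 10*c - 24)/(-c^2 + 3*c + 40)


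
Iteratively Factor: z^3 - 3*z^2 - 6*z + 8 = (z - 1)*(z^2 - 2*z - 8) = (z - 1)*(z + 2)*(z - 4)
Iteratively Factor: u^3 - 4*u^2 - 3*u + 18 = (u - 3)*(u^2 - u - 6) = (u - 3)*(u + 2)*(u - 3)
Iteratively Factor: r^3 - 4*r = (r)*(r^2 - 4) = r*(r + 2)*(r - 2)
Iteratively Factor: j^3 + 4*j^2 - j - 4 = (j + 4)*(j^2 - 1) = (j - 1)*(j + 4)*(j + 1)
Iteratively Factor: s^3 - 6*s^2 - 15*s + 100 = (s - 5)*(s^2 - s - 20) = (s - 5)*(s + 4)*(s - 5)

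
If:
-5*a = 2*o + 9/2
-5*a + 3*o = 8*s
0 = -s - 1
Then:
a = 1/10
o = -5/2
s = -1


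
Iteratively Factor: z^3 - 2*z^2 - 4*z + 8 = (z + 2)*(z^2 - 4*z + 4) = (z - 2)*(z + 2)*(z - 2)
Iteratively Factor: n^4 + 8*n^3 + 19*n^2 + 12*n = (n)*(n^3 + 8*n^2 + 19*n + 12) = n*(n + 4)*(n^2 + 4*n + 3) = n*(n + 1)*(n + 4)*(n + 3)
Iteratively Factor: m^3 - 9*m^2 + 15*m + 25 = (m - 5)*(m^2 - 4*m - 5) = (m - 5)^2*(m + 1)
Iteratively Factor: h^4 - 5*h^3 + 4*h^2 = (h)*(h^3 - 5*h^2 + 4*h) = h*(h - 4)*(h^2 - h) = h^2*(h - 4)*(h - 1)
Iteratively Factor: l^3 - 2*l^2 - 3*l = (l - 3)*(l^2 + l) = l*(l - 3)*(l + 1)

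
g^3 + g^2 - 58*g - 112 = (g - 8)*(g + 2)*(g + 7)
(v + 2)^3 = v^3 + 6*v^2 + 12*v + 8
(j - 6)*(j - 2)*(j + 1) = j^3 - 7*j^2 + 4*j + 12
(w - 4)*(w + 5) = w^2 + w - 20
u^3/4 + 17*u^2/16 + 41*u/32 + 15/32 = (u/4 + 1/4)*(u + 3/4)*(u + 5/2)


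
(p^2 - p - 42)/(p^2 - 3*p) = (p^2 - p - 42)/(p*(p - 3))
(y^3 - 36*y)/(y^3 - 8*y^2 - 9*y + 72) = y*(y^2 - 36)/(y^3 - 8*y^2 - 9*y + 72)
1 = 1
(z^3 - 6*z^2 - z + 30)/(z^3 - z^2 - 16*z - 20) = (z - 3)/(z + 2)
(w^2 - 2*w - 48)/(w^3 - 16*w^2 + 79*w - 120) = (w + 6)/(w^2 - 8*w + 15)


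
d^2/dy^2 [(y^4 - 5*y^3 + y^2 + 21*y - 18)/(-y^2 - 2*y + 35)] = 2*(-y^6 - 6*y^5 + 93*y^4 + 736*y^3 - 8451*y^2 + 16278*y - 1993)/(y^6 + 6*y^5 - 93*y^4 - 412*y^3 + 3255*y^2 + 7350*y - 42875)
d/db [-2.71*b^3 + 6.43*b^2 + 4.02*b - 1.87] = -8.13*b^2 + 12.86*b + 4.02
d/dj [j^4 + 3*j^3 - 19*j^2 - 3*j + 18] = 4*j^3 + 9*j^2 - 38*j - 3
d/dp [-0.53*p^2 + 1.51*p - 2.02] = 1.51 - 1.06*p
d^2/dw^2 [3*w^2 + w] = 6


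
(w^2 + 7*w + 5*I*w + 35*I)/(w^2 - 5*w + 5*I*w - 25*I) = (w + 7)/(w - 5)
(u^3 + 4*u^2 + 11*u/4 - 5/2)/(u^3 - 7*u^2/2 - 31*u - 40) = (u - 1/2)/(u - 8)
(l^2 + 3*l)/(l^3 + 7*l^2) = (l + 3)/(l*(l + 7))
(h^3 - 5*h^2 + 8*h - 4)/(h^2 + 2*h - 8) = (h^2 - 3*h + 2)/(h + 4)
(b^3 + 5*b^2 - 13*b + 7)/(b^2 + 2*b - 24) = (b^3 + 5*b^2 - 13*b + 7)/(b^2 + 2*b - 24)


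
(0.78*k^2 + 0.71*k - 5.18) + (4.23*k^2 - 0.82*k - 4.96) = 5.01*k^2 - 0.11*k - 10.14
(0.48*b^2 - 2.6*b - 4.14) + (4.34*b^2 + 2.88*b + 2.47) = 4.82*b^2 + 0.28*b - 1.67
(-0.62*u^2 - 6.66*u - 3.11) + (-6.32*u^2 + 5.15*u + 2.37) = -6.94*u^2 - 1.51*u - 0.74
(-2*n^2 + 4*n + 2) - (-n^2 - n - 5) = -n^2 + 5*n + 7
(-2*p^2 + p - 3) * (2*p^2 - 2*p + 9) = -4*p^4 + 6*p^3 - 26*p^2 + 15*p - 27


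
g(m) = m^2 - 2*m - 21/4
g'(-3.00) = -8.00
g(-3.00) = 9.75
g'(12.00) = 22.00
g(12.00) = 114.75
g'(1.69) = 1.38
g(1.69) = -5.77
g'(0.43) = -1.14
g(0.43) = -5.93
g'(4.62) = 7.24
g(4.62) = 6.85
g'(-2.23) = -6.46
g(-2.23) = 4.18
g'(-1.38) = -4.76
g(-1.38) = -0.59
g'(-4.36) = -10.72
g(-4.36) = 22.48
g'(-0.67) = -3.34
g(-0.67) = -3.46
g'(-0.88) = -3.76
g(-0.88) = -2.72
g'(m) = 2*m - 2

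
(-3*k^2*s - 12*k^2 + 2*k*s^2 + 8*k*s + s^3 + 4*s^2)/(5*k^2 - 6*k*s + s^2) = (3*k*s + 12*k + s^2 + 4*s)/(-5*k + s)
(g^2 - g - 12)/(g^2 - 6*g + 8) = (g + 3)/(g - 2)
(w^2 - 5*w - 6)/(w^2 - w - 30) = (w + 1)/(w + 5)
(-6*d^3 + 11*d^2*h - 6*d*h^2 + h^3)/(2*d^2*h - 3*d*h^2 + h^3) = (-3*d + h)/h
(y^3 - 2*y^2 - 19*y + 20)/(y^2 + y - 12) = (y^2 - 6*y + 5)/(y - 3)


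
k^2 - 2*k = k*(k - 2)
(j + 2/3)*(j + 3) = j^2 + 11*j/3 + 2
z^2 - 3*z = z*(z - 3)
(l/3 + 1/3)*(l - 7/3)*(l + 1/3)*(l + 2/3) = l^4/3 - l^3/9 - 31*l^2/27 - 71*l/81 - 14/81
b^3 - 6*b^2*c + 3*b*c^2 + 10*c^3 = (b - 5*c)*(b - 2*c)*(b + c)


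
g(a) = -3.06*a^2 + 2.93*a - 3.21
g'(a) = 2.93 - 6.12*a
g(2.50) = -15.01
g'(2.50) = -12.37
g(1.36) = -4.88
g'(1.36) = -5.39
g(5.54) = -80.89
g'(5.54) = -30.97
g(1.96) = -9.22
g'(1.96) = -9.07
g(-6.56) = -154.11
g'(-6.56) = 43.08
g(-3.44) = -49.50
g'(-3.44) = 23.98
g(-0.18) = -3.84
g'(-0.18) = 4.03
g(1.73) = -7.30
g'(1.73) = -7.66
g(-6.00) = -130.95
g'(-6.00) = 39.65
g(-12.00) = -479.01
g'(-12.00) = 76.37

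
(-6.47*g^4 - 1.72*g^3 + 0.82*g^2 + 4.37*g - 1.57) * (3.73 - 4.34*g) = 28.0798*g^5 - 16.6683*g^4 - 9.9744*g^3 - 15.9072*g^2 + 23.1139*g - 5.8561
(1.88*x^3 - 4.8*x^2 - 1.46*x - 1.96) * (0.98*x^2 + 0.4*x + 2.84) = 1.8424*x^5 - 3.952*x^4 + 1.9884*x^3 - 16.1368*x^2 - 4.9304*x - 5.5664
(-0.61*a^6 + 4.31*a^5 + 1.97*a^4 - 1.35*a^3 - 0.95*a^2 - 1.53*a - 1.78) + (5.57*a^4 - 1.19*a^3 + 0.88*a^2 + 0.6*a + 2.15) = -0.61*a^6 + 4.31*a^5 + 7.54*a^4 - 2.54*a^3 - 0.07*a^2 - 0.93*a + 0.37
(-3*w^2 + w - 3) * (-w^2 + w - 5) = 3*w^4 - 4*w^3 + 19*w^2 - 8*w + 15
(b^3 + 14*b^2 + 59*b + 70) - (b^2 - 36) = b^3 + 13*b^2 + 59*b + 106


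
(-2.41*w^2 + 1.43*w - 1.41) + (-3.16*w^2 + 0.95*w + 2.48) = -5.57*w^2 + 2.38*w + 1.07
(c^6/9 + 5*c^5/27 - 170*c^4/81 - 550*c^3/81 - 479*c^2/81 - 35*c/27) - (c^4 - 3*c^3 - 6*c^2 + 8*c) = c^6/9 + 5*c^5/27 - 251*c^4/81 - 307*c^3/81 + 7*c^2/81 - 251*c/27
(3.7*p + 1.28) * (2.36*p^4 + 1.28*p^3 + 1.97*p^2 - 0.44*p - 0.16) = 8.732*p^5 + 7.7568*p^4 + 8.9274*p^3 + 0.8936*p^2 - 1.1552*p - 0.2048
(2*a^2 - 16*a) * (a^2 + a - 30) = 2*a^4 - 14*a^3 - 76*a^2 + 480*a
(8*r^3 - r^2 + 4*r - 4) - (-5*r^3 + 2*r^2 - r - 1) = 13*r^3 - 3*r^2 + 5*r - 3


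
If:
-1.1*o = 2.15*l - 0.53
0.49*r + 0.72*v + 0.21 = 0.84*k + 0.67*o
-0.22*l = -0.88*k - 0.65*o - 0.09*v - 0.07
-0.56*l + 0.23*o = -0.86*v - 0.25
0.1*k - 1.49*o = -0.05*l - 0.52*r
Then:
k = 0.08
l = 0.30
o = -0.10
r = -0.33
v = -0.07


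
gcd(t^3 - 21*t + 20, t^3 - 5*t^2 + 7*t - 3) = t - 1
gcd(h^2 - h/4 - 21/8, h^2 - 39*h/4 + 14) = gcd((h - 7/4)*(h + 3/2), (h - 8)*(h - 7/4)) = h - 7/4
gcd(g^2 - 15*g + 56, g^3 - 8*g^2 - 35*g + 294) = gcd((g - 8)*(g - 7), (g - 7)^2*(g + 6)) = g - 7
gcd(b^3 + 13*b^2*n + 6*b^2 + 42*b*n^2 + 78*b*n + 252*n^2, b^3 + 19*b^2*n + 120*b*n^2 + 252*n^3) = b^2 + 13*b*n + 42*n^2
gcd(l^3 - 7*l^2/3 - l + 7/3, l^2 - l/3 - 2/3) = l - 1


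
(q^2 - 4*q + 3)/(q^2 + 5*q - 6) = (q - 3)/(q + 6)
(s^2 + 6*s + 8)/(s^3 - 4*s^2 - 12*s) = (s + 4)/(s*(s - 6))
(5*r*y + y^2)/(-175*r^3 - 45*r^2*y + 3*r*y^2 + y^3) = y/(-35*r^2 - 2*r*y + y^2)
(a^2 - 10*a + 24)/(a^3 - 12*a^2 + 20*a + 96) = (a - 4)/(a^2 - 6*a - 16)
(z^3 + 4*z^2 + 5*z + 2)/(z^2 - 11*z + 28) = (z^3 + 4*z^2 + 5*z + 2)/(z^2 - 11*z + 28)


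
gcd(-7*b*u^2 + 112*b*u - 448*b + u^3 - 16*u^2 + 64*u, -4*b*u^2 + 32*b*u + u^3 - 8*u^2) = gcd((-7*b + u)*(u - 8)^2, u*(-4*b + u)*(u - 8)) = u - 8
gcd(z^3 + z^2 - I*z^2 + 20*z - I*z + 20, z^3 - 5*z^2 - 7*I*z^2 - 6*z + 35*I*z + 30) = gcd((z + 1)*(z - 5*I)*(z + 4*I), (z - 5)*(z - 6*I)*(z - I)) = 1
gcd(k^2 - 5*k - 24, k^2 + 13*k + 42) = 1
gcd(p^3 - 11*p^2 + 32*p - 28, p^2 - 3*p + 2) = p - 2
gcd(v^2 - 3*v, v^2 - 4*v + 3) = v - 3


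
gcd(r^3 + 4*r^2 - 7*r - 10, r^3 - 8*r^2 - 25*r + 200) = r + 5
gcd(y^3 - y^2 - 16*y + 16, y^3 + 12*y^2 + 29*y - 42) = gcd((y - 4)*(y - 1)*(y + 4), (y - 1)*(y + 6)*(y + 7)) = y - 1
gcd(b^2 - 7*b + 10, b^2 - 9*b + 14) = b - 2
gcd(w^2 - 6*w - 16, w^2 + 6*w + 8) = w + 2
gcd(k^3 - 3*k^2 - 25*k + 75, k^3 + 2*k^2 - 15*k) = k^2 + 2*k - 15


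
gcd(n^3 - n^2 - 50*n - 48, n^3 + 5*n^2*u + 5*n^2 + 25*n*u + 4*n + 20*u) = n + 1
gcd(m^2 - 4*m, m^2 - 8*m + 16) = m - 4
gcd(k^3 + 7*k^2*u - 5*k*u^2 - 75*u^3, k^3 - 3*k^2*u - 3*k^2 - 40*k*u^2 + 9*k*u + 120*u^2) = k + 5*u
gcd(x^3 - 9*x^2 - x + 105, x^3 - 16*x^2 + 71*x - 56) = x - 7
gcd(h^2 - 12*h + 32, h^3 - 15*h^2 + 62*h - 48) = h - 8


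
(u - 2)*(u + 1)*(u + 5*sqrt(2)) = u^3 - u^2 + 5*sqrt(2)*u^2 - 5*sqrt(2)*u - 2*u - 10*sqrt(2)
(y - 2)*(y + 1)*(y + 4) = y^3 + 3*y^2 - 6*y - 8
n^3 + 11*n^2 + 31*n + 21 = (n + 1)*(n + 3)*(n + 7)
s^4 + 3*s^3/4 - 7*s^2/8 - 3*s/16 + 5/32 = (s - 1/2)^2*(s + 1/2)*(s + 5/4)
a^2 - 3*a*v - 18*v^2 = (a - 6*v)*(a + 3*v)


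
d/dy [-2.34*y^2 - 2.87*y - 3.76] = -4.68*y - 2.87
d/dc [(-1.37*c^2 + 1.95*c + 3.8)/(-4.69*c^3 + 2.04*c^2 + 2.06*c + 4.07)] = (-6.4253*c^4 + 18.291*c^3 + 46.6658*c^2 - 26.6558*c + 0.108500000000001)/(21.9961*c^6 - 19.1352*c^5 - 15.1612*c^4 - 29.7718*c^3 + 20.8492*c^2 + 16.7684*c + 16.5649)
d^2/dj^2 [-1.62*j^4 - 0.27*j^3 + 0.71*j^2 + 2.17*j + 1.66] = -19.44*j^2 - 1.62*j + 1.42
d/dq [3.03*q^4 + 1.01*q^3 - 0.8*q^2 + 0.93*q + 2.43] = 12.12*q^3 + 3.03*q^2 - 1.6*q + 0.93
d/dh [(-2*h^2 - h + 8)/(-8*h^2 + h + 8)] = 2*(-5*h^2 + 48*h - 8)/(64*h^4 - 16*h^3 - 127*h^2 + 16*h + 64)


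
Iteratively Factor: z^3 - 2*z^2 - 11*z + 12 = (z - 1)*(z^2 - z - 12) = (z - 4)*(z - 1)*(z + 3)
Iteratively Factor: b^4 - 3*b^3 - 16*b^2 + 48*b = (b - 3)*(b^3 - 16*b) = (b - 3)*(b + 4)*(b^2 - 4*b) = (b - 4)*(b - 3)*(b + 4)*(b)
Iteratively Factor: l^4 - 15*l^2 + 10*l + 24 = (l - 2)*(l^3 + 2*l^2 - 11*l - 12) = (l - 2)*(l + 4)*(l^2 - 2*l - 3) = (l - 2)*(l + 1)*(l + 4)*(l - 3)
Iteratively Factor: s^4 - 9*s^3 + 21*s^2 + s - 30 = (s + 1)*(s^3 - 10*s^2 + 31*s - 30) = (s - 5)*(s + 1)*(s^2 - 5*s + 6) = (s - 5)*(s - 2)*(s + 1)*(s - 3)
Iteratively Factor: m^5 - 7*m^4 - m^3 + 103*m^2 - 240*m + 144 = (m - 3)*(m^4 - 4*m^3 - 13*m^2 + 64*m - 48) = (m - 3)*(m - 1)*(m^3 - 3*m^2 - 16*m + 48) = (m - 4)*(m - 3)*(m - 1)*(m^2 + m - 12) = (m - 4)*(m - 3)^2*(m - 1)*(m + 4)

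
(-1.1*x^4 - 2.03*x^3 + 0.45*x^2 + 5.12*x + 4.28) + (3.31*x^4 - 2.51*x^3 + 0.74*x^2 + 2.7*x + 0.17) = 2.21*x^4 - 4.54*x^3 + 1.19*x^2 + 7.82*x + 4.45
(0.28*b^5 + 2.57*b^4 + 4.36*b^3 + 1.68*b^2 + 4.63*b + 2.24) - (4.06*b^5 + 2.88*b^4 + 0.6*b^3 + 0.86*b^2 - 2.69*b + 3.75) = -3.78*b^5 - 0.31*b^4 + 3.76*b^3 + 0.82*b^2 + 7.32*b - 1.51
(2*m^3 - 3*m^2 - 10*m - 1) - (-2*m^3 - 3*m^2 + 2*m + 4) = 4*m^3 - 12*m - 5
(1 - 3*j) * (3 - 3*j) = 9*j^2 - 12*j + 3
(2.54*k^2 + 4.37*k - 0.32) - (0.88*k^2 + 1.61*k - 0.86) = 1.66*k^2 + 2.76*k + 0.54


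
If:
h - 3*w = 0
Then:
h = 3*w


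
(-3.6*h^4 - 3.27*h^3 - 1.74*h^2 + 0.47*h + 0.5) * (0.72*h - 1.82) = -2.592*h^5 + 4.1976*h^4 + 4.6986*h^3 + 3.5052*h^2 - 0.4954*h - 0.91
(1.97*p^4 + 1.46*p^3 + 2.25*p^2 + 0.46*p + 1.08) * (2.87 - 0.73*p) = -1.4381*p^5 + 4.5881*p^4 + 2.5477*p^3 + 6.1217*p^2 + 0.5318*p + 3.0996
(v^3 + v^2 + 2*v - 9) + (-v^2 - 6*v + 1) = v^3 - 4*v - 8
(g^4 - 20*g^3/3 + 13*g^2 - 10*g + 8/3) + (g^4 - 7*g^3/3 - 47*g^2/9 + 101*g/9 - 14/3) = 2*g^4 - 9*g^3 + 70*g^2/9 + 11*g/9 - 2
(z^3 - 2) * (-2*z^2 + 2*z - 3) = -2*z^5 + 2*z^4 - 3*z^3 + 4*z^2 - 4*z + 6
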